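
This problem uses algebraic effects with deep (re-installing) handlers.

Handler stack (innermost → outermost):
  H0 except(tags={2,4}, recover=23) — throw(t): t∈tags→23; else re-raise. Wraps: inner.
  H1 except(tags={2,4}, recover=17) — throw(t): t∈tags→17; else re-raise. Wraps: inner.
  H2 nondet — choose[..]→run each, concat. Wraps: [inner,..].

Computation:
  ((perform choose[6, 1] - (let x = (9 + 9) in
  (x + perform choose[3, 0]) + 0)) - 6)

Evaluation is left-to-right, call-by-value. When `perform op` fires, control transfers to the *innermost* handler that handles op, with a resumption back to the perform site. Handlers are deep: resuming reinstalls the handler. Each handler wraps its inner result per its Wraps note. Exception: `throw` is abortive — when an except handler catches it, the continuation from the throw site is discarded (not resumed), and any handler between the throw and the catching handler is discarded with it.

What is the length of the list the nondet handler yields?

Working:
choose[6, 1] @ H2
  branch[0] choose=6:
    choose[3, 0] @ H2
      branch[0] choose=3:
        H0 returns -21
        H1 returns -21
        H2 returns [-21]
      branch[1] choose=0:
        H0 returns -18
        H1 returns -18
        H2 returns [-18]
  branch[1] choose=1:
    choose[3, 0] @ H2
      branch[0] choose=3:
        H0 returns -26
        H1 returns -26
        H2 returns [-26]
      branch[1] choose=0:
        H0 returns -23
        H1 returns -23
        H2 returns [-23]
= [-21, -18, -26, -23]

Answer: 4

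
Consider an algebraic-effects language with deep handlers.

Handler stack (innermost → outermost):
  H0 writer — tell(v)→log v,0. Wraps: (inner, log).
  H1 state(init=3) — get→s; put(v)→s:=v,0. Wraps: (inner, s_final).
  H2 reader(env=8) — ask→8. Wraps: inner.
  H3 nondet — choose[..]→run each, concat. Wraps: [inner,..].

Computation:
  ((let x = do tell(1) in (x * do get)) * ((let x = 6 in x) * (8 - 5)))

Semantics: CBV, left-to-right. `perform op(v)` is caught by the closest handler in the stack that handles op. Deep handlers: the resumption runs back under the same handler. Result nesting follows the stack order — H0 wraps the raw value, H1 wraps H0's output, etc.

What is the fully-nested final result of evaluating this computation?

Evaluation trace:
tell(1) @ H0 ⇒ log+=1
get @ H1 ⇒ 3
H0 returns (0, (1))
H1 returns ((0, (1)), 3)
H2 returns ((0, (1)), 3)
H3 returns [((0, (1)), 3)]
= [((0, (1)), 3)]

Answer: [((0, (1)), 3)]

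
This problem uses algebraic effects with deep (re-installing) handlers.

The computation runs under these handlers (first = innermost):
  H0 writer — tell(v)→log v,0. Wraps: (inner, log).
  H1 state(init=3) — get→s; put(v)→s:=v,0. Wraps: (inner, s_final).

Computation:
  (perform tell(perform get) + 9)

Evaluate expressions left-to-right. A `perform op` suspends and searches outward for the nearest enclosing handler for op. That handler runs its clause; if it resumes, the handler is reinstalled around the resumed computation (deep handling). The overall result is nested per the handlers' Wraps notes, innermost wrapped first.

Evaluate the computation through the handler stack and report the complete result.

Answer: ((9, (3)), 3)

Working:
get @ H1 ⇒ 3
tell(3) @ H0 ⇒ log+=3
H0 returns (9, (3))
H1 returns ((9, (3)), 3)
= ((9, (3)), 3)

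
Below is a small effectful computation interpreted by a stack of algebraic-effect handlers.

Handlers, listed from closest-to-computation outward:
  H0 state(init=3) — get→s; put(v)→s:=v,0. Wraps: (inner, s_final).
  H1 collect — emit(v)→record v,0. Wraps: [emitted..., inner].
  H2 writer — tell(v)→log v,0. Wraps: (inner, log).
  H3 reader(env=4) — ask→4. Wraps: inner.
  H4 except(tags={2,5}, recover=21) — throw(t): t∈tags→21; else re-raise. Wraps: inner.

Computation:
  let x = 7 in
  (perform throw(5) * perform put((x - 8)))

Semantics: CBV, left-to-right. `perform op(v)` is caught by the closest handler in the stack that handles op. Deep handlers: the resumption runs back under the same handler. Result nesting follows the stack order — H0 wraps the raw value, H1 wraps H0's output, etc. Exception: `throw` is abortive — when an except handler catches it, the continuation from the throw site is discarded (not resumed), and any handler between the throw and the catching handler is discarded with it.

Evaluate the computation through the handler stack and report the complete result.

Answer: 21

Evaluation trace:
throw(5) @ H4 caught ⇒ 21
= 21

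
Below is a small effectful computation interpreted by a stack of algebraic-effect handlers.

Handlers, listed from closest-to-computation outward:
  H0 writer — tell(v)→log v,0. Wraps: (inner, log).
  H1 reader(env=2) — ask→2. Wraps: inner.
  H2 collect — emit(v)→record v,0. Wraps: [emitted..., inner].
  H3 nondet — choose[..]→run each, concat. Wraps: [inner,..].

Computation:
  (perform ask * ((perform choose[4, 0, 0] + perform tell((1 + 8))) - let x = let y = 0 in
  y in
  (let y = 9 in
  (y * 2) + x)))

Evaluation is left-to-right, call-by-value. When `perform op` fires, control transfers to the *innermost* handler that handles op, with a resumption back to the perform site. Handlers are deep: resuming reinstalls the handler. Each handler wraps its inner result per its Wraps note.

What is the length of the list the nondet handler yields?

Answer: 3

Step-by-step:
ask @ H1 ⇒ 2
choose[4, 0, 0] @ H3
  branch[0] choose=4:
    tell(9) @ H0 ⇒ log+=9
    H0 returns (-28, (9))
    H1 returns (-28, (9))
    H2 returns [(-28, (9))]
    H3 returns [[(-28, (9))]]
  branch[1] choose=0:
    tell(9) @ H0 ⇒ log+=9
    H0 returns (-36, (9))
    H1 returns (-36, (9))
    H2 returns [(-36, (9))]
    H3 returns [[(-36, (9))]]
  branch[2] choose=0:
    tell(9) @ H0 ⇒ log+=9
    H0 returns (-36, (9))
    H1 returns (-36, (9))
    H2 returns [(-36, (9))]
    H3 returns [[(-36, (9))]]
= [[(-28, (9))], [(-36, (9))], [(-36, (9))]]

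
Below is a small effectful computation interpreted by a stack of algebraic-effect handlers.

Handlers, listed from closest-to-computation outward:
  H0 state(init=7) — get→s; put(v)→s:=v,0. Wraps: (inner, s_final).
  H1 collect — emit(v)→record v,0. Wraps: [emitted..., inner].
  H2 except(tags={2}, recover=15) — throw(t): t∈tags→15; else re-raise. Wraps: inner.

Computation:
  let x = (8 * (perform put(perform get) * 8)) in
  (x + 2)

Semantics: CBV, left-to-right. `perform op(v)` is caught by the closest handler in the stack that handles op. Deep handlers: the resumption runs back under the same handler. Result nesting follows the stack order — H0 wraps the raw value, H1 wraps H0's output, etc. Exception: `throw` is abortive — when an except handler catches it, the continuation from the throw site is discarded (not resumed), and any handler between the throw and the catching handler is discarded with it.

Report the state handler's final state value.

Working:
get @ H0 ⇒ 7
put(7) @ H0 ⇒ s:=7
H0 returns (2, 7)
H1 returns [(2, 7)]
H2 returns [(2, 7)]
= [(2, 7)]

Answer: 7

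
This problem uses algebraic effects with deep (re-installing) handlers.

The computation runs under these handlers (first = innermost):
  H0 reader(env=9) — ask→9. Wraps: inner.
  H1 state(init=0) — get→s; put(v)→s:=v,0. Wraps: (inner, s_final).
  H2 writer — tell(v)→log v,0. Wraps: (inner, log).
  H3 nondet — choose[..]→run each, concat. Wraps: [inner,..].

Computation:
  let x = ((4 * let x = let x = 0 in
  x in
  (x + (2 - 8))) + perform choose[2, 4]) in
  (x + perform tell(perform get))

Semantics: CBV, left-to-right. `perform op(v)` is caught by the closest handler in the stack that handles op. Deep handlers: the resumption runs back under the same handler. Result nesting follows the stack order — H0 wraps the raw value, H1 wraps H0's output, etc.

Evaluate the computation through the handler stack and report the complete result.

Working:
choose[2, 4] @ H3
  branch[0] choose=2:
    get @ H1 ⇒ 0
    tell(0) @ H2 ⇒ log+=0
    H0 returns -22
    H1 returns (-22, 0)
    H2 returns ((-22, 0), (0))
    H3 returns [((-22, 0), (0))]
  branch[1] choose=4:
    get @ H1 ⇒ 0
    tell(0) @ H2 ⇒ log+=0
    H0 returns -20
    H1 returns (-20, 0)
    H2 returns ((-20, 0), (0))
    H3 returns [((-20, 0), (0))]
= [((-22, 0), (0)), ((-20, 0), (0))]

Answer: [((-22, 0), (0)), ((-20, 0), (0))]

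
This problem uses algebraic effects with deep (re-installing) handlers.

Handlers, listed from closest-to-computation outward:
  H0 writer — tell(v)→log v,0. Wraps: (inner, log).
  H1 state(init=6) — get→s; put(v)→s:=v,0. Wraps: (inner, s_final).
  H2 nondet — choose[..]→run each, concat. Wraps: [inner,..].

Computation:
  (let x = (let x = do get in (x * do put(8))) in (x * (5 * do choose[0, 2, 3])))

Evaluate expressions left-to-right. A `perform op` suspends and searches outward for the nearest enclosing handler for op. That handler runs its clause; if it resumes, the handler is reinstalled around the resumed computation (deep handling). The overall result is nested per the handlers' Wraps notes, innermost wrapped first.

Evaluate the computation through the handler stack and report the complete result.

Step-by-step:
get @ H1 ⇒ 6
put(8) @ H1 ⇒ s:=8
choose[0, 2, 3] @ H2
  branch[0] choose=0:
    H0 returns (0, ())
    H1 returns ((0, ()), 8)
    H2 returns [((0, ()), 8)]
  branch[1] choose=2:
    H0 returns (0, ())
    H1 returns ((0, ()), 8)
    H2 returns [((0, ()), 8)]
  branch[2] choose=3:
    H0 returns (0, ())
    H1 returns ((0, ()), 8)
    H2 returns [((0, ()), 8)]
= [((0, ()), 8), ((0, ()), 8), ((0, ()), 8)]

Answer: [((0, ()), 8), ((0, ()), 8), ((0, ()), 8)]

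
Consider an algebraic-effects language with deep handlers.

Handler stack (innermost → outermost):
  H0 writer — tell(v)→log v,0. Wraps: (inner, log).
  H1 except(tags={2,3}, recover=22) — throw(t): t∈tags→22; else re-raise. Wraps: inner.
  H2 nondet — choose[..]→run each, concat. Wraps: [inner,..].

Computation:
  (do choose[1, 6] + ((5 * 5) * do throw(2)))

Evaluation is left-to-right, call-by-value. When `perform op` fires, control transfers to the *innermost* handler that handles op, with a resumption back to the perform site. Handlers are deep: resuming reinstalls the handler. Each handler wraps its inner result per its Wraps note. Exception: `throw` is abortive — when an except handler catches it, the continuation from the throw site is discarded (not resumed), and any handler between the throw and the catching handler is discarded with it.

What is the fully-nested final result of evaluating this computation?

Answer: [22, 22]

Evaluation trace:
choose[1, 6] @ H2
  branch[0] choose=1:
    throw(2) @ H1 caught ⇒ 22
    H2 returns [22]
  branch[1] choose=6:
    throw(2) @ H1 caught ⇒ 22
    H2 returns [22]
= [22, 22]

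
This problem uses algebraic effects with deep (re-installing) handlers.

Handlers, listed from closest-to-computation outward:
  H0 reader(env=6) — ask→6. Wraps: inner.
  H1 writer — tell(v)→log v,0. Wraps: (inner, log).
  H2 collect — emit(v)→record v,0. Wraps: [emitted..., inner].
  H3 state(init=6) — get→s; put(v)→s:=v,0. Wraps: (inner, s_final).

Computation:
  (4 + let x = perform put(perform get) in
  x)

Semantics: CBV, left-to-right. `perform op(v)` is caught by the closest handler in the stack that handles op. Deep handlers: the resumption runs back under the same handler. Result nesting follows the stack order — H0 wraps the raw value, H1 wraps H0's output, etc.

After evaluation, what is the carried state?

Answer: 6

Step-by-step:
get @ H3 ⇒ 6
put(6) @ H3 ⇒ s:=6
H0 returns 4
H1 returns (4, ())
H2 returns [(4, ())]
H3 returns ([(4, ())], 6)
= ([(4, ())], 6)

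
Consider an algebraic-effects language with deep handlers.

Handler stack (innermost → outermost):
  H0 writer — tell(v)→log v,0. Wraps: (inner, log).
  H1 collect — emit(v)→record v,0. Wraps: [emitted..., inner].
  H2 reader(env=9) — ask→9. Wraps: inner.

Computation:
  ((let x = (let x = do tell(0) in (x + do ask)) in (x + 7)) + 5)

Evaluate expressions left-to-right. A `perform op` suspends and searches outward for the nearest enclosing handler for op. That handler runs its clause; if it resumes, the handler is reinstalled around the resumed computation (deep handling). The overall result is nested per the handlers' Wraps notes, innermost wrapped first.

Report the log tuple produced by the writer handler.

Evaluation trace:
tell(0) @ H0 ⇒ log+=0
ask @ H2 ⇒ 9
H0 returns (21, (0))
H1 returns [(21, (0))]
H2 returns [(21, (0))]
= [(21, (0))]

Answer: (0)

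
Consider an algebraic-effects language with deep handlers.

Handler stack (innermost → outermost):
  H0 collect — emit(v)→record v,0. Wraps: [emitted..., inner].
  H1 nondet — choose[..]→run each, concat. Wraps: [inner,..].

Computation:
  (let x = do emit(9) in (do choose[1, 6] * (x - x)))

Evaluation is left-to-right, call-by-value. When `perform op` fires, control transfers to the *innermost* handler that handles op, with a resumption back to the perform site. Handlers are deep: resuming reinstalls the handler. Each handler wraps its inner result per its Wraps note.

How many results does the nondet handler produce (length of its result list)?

Answer: 2

Working:
emit(9) @ H0 ⇒ out+=9
choose[1, 6] @ H1
  branch[0] choose=1:
    H0 returns [9, 0]
    H1 returns [[9, 0]]
  branch[1] choose=6:
    H0 returns [9, 0]
    H1 returns [[9, 0]]
= [[9, 0], [9, 0]]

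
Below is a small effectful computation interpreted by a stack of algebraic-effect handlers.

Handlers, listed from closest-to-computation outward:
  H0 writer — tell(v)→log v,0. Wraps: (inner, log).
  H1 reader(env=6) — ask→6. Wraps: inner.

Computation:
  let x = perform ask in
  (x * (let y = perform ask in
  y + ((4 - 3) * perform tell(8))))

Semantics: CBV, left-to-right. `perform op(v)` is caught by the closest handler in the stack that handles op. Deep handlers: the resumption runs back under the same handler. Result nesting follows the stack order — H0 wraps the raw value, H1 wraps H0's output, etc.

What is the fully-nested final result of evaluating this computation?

Step-by-step:
ask @ H1 ⇒ 6
ask @ H1 ⇒ 6
tell(8) @ H0 ⇒ log+=8
H0 returns (36, (8))
H1 returns (36, (8))
= (36, (8))

Answer: (36, (8))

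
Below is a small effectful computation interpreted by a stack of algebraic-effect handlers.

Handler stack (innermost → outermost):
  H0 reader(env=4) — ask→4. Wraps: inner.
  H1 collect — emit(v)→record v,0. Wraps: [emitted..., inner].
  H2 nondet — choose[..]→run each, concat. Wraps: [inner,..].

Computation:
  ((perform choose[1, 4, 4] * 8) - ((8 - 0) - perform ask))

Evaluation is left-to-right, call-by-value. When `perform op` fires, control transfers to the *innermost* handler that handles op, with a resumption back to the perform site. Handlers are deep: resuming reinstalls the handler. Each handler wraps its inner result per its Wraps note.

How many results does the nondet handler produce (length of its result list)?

Answer: 3

Working:
choose[1, 4, 4] @ H2
  branch[0] choose=1:
    ask @ H0 ⇒ 4
    H0 returns 4
    H1 returns [4]
    H2 returns [[4]]
  branch[1] choose=4:
    ask @ H0 ⇒ 4
    H0 returns 28
    H1 returns [28]
    H2 returns [[28]]
  branch[2] choose=4:
    ask @ H0 ⇒ 4
    H0 returns 28
    H1 returns [28]
    H2 returns [[28]]
= [[4], [28], [28]]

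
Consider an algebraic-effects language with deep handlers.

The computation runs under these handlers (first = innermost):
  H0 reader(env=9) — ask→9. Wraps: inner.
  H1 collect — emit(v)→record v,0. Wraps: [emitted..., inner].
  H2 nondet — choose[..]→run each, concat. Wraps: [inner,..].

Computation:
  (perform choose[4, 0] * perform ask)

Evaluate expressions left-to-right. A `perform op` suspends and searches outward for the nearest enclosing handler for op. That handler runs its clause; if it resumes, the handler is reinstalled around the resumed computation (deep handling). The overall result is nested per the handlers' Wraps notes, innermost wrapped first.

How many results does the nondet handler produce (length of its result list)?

Step-by-step:
choose[4, 0] @ H2
  branch[0] choose=4:
    ask @ H0 ⇒ 9
    H0 returns 36
    H1 returns [36]
    H2 returns [[36]]
  branch[1] choose=0:
    ask @ H0 ⇒ 9
    H0 returns 0
    H1 returns [0]
    H2 returns [[0]]
= [[36], [0]]

Answer: 2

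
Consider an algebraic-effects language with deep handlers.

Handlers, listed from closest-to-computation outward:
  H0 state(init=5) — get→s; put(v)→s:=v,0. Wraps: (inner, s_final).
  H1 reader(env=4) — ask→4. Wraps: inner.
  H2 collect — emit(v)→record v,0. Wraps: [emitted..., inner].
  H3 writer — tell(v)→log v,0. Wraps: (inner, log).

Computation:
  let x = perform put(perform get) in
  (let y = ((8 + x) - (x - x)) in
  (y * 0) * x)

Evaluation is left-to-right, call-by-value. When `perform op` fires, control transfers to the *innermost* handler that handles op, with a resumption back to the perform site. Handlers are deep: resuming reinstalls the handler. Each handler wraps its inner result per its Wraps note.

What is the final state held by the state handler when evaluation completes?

Answer: 5

Evaluation trace:
get @ H0 ⇒ 5
put(5) @ H0 ⇒ s:=5
H0 returns (0, 5)
H1 returns (0, 5)
H2 returns [(0, 5)]
H3 returns ([(0, 5)], ())
= ([(0, 5)], ())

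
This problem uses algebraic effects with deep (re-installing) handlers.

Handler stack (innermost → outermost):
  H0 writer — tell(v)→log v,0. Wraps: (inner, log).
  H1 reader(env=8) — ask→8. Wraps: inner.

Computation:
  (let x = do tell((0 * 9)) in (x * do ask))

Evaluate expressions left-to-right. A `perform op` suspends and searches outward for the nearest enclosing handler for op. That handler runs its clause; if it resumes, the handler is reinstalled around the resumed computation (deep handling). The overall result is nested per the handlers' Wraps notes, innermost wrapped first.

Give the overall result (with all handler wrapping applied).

Working:
tell(0) @ H0 ⇒ log+=0
ask @ H1 ⇒ 8
H0 returns (0, (0))
H1 returns (0, (0))
= (0, (0))

Answer: (0, (0))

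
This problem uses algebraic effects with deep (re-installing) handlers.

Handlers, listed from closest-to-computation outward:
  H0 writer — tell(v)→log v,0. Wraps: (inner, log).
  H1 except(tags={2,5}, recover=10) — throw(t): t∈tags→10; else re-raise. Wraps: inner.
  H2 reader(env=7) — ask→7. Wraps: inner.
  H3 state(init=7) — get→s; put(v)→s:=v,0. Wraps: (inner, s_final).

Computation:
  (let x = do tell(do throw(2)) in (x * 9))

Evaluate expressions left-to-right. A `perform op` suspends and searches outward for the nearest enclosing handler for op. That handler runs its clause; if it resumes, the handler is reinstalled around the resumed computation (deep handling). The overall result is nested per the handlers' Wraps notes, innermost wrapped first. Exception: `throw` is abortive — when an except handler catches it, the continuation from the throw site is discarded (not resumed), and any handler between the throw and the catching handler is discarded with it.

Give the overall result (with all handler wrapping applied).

Step-by-step:
throw(2) @ H1 caught ⇒ 10
H2 returns 10
H3 returns (10, 7)
= (10, 7)

Answer: (10, 7)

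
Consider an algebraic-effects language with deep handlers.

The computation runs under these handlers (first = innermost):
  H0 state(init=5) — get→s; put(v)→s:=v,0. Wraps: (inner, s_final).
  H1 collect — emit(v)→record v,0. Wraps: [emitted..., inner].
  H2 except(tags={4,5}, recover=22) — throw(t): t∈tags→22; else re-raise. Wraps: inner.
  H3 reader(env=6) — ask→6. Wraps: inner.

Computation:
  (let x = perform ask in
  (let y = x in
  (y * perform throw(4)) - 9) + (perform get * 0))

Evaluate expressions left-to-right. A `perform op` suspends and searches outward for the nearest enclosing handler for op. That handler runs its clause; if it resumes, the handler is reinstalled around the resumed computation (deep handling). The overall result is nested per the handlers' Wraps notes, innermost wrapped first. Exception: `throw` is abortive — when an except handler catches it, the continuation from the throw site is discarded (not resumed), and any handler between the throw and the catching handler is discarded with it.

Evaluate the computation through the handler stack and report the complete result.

Working:
ask @ H3 ⇒ 6
throw(4) @ H2 caught ⇒ 22
H3 returns 22
= 22

Answer: 22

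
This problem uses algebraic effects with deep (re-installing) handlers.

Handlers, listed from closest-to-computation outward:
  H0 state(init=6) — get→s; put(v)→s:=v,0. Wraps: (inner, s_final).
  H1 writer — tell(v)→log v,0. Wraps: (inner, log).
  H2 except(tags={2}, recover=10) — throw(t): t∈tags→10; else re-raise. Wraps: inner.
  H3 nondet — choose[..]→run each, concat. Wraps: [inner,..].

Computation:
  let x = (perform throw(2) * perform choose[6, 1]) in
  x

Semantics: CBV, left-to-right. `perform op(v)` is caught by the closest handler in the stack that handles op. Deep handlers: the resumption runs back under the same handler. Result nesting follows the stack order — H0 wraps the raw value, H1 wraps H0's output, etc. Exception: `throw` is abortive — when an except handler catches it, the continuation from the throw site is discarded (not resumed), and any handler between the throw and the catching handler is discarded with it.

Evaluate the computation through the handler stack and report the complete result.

Evaluation trace:
throw(2) @ H2 caught ⇒ 10
H3 returns [10]
= [10]

Answer: [10]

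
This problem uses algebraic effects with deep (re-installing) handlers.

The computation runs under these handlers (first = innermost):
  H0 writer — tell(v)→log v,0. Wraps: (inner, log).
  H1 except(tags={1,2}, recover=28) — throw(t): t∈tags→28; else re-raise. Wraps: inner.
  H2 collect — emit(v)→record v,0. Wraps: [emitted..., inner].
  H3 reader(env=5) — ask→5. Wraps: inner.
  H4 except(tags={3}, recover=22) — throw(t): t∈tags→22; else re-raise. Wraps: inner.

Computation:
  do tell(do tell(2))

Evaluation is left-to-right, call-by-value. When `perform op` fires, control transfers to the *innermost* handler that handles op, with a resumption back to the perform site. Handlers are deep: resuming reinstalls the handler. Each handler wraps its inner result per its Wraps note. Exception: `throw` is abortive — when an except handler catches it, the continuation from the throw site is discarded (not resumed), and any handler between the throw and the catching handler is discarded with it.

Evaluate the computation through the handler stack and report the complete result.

Answer: [(0, (2, 0))]

Working:
tell(2) @ H0 ⇒ log+=2
tell(0) @ H0 ⇒ log+=0
H0 returns (0, (2, 0))
H1 returns (0, (2, 0))
H2 returns [(0, (2, 0))]
H3 returns [(0, (2, 0))]
H4 returns [(0, (2, 0))]
= [(0, (2, 0))]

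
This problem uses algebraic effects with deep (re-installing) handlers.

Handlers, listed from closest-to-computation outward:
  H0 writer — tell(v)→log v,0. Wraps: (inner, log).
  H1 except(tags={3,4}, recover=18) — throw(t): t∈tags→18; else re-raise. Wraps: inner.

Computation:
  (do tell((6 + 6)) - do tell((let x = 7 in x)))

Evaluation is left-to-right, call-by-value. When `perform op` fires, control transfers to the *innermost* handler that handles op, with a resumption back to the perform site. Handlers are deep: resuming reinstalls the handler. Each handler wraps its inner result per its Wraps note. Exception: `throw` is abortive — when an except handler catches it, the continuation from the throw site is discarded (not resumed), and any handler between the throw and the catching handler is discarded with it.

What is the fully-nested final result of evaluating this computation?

Step-by-step:
tell(12) @ H0 ⇒ log+=12
tell(7) @ H0 ⇒ log+=7
H0 returns (0, (12, 7))
H1 returns (0, (12, 7))
= (0, (12, 7))

Answer: (0, (12, 7))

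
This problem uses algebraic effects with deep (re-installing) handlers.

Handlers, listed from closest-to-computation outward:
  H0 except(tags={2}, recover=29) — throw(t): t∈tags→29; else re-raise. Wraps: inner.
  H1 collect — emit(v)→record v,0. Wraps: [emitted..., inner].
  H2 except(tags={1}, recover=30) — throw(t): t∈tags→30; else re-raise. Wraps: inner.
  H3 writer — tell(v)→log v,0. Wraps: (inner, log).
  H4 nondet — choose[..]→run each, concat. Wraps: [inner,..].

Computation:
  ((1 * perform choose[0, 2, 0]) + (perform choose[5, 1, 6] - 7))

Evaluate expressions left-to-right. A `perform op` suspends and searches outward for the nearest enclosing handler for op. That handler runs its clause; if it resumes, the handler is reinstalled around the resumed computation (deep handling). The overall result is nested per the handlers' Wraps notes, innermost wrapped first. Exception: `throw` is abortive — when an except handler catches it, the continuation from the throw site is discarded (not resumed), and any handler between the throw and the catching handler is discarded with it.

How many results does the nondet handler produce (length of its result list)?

Answer: 9

Step-by-step:
choose[0, 2, 0] @ H4
  branch[0] choose=0:
    choose[5, 1, 6] @ H4
      branch[0] choose=5:
        H0 returns -2
        H1 returns [-2]
        H2 returns [-2]
        H3 returns ([-2], ())
        H4 returns [([-2], ())]
      branch[1] choose=1:
        H0 returns -6
        H1 returns [-6]
        H2 returns [-6]
        H3 returns ([-6], ())
        H4 returns [([-6], ())]
      branch[2] choose=6:
        H0 returns -1
        H1 returns [-1]
        H2 returns [-1]
        H3 returns ([-1], ())
        H4 returns [([-1], ())]
  branch[1] choose=2:
    choose[5, 1, 6] @ H4
      branch[0] choose=5:
        H0 returns 0
        H1 returns [0]
        H2 returns [0]
        H3 returns ([0], ())
        H4 returns [([0], ())]
      branch[1] choose=1:
        H0 returns -4
        H1 returns [-4]
        H2 returns [-4]
        H3 returns ([-4], ())
        H4 returns [([-4], ())]
      branch[2] choose=6:
        H0 returns 1
        H1 returns [1]
        H2 returns [1]
        H3 returns ([1], ())
        H4 returns [([1], ())]
  branch[2] choose=0:
    choose[5, 1, 6] @ H4
      branch[0] choose=5:
        H0 returns -2
        H1 returns [-2]
        H2 returns [-2]
        H3 returns ([-2], ())
        H4 returns [([-2], ())]
      branch[1] choose=1:
        H0 returns -6
        H1 returns [-6]
        H2 returns [-6]
        H3 returns ([-6], ())
        H4 returns [([-6], ())]
      branch[2] choose=6:
        H0 returns -1
        H1 returns [-1]
        H2 returns [-1]
        H3 returns ([-1], ())
        H4 returns [([-1], ())]
= [([-2], ()), ([-6], ()), ([-1], ()), ([0], ()), ([-4], ()), ([1], ()), ([-2], ()), ([-6], ()), ([-1], ())]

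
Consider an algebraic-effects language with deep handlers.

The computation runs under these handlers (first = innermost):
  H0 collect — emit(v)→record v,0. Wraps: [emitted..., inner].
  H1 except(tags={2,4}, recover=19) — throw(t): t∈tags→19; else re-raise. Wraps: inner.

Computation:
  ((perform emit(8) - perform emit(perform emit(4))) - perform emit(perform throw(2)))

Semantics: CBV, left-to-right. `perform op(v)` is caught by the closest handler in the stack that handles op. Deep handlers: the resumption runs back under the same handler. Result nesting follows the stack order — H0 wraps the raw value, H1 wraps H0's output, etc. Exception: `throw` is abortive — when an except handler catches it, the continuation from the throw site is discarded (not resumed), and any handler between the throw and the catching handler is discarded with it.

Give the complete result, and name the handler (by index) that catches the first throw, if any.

Working:
emit(8) @ H0 ⇒ out+=8
emit(4) @ H0 ⇒ out+=4
emit(0) @ H0 ⇒ out+=0
throw(2) @ H1 caught ⇒ 19
= 19

Answer: 19 ; first throw caught by: H1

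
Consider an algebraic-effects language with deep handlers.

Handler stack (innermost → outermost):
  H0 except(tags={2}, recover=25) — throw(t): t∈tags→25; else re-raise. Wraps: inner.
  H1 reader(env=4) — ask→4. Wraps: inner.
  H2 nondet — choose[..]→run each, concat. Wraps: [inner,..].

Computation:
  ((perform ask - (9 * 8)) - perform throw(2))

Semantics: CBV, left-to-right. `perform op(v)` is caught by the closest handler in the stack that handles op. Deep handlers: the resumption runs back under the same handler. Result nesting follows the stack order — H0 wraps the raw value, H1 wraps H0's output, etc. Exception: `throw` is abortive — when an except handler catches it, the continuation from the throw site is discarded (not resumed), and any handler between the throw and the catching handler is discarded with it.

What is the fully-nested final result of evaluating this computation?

Answer: [25]

Working:
ask @ H1 ⇒ 4
throw(2) @ H0 caught ⇒ 25
H1 returns 25
H2 returns [25]
= [25]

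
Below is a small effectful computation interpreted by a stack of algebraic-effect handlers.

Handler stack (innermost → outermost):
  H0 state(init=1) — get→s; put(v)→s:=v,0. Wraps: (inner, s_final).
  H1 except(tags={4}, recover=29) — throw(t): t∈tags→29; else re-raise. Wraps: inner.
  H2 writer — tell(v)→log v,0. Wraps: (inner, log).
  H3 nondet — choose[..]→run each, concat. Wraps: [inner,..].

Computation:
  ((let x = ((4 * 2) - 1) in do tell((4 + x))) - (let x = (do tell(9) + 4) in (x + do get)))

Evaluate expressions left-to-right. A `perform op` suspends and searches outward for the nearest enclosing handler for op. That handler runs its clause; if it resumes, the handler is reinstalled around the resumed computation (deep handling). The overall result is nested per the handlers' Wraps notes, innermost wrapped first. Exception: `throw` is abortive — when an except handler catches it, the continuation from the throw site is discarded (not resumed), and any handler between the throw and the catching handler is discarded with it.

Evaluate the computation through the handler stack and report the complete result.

Working:
tell(11) @ H2 ⇒ log+=11
tell(9) @ H2 ⇒ log+=9
get @ H0 ⇒ 1
H0 returns (-5, 1)
H1 returns (-5, 1)
H2 returns ((-5, 1), (11, 9))
H3 returns [((-5, 1), (11, 9))]
= [((-5, 1), (11, 9))]

Answer: [((-5, 1), (11, 9))]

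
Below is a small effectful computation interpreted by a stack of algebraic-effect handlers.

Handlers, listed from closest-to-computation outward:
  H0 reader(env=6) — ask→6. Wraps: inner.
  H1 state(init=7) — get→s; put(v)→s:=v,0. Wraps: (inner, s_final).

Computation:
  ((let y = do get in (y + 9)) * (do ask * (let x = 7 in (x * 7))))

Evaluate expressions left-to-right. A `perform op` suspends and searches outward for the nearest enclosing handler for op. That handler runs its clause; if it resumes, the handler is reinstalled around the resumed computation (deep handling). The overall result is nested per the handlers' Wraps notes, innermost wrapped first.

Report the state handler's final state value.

Step-by-step:
get @ H1 ⇒ 7
ask @ H0 ⇒ 6
H0 returns 4704
H1 returns (4704, 7)
= (4704, 7)

Answer: 7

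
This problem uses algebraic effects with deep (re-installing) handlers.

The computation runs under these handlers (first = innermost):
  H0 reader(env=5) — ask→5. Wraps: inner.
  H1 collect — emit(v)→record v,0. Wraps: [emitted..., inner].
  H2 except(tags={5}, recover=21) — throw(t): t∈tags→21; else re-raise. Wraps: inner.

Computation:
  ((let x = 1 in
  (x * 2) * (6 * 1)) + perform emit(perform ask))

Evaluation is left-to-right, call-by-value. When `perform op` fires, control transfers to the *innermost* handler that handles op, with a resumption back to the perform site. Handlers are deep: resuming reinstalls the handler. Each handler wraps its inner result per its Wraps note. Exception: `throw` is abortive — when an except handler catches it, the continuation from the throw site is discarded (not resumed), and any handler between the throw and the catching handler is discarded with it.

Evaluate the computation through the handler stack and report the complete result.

Evaluation trace:
ask @ H0 ⇒ 5
emit(5) @ H1 ⇒ out+=5
H0 returns 12
H1 returns [5, 12]
H2 returns [5, 12]
= [5, 12]

Answer: [5, 12]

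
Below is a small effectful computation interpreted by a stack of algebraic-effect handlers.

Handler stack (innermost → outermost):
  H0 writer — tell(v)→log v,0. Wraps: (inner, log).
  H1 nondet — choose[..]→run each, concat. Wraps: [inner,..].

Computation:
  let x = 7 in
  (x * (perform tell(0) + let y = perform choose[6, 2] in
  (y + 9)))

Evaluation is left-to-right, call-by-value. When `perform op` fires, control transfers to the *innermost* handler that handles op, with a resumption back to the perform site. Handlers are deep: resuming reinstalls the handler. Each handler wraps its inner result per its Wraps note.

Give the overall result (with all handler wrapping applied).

Evaluation trace:
tell(0) @ H0 ⇒ log+=0
choose[6, 2] @ H1
  branch[0] choose=6:
    H0 returns (105, (0))
    H1 returns [(105, (0))]
  branch[1] choose=2:
    H0 returns (77, (0))
    H1 returns [(77, (0))]
= [(105, (0)), (77, (0))]

Answer: [(105, (0)), (77, (0))]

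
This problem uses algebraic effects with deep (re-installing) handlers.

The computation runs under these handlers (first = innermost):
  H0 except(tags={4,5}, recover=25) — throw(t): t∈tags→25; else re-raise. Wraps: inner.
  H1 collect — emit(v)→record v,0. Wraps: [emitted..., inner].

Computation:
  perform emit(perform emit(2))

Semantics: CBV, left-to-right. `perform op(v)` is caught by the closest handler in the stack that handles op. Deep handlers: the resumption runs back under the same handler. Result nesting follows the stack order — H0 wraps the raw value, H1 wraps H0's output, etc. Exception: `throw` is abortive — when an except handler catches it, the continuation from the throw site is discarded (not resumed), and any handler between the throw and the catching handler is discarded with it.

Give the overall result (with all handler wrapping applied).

Answer: [2, 0, 0]

Working:
emit(2) @ H1 ⇒ out+=2
emit(0) @ H1 ⇒ out+=0
H0 returns 0
H1 returns [2, 0, 0]
= [2, 0, 0]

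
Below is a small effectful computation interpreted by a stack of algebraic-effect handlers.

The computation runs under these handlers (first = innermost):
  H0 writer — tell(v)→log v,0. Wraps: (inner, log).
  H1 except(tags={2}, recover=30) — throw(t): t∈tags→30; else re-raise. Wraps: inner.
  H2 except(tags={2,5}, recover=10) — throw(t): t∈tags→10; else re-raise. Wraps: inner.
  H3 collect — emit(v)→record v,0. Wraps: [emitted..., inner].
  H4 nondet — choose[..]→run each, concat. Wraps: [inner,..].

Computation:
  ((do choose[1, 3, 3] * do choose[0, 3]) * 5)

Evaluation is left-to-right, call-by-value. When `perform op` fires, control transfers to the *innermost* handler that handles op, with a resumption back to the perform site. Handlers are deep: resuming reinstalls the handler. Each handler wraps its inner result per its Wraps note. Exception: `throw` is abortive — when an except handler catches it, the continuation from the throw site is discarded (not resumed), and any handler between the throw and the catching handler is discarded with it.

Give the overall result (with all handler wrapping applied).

Working:
choose[1, 3, 3] @ H4
  branch[0] choose=1:
    choose[0, 3] @ H4
      branch[0] choose=0:
        H0 returns (0, ())
        H1 returns (0, ())
        H2 returns (0, ())
        H3 returns [(0, ())]
        H4 returns [[(0, ())]]
      branch[1] choose=3:
        H0 returns (15, ())
        H1 returns (15, ())
        H2 returns (15, ())
        H3 returns [(15, ())]
        H4 returns [[(15, ())]]
  branch[1] choose=3:
    choose[0, 3] @ H4
      branch[0] choose=0:
        H0 returns (0, ())
        H1 returns (0, ())
        H2 returns (0, ())
        H3 returns [(0, ())]
        H4 returns [[(0, ())]]
      branch[1] choose=3:
        H0 returns (45, ())
        H1 returns (45, ())
        H2 returns (45, ())
        H3 returns [(45, ())]
        H4 returns [[(45, ())]]
  branch[2] choose=3:
    choose[0, 3] @ H4
      branch[0] choose=0:
        H0 returns (0, ())
        H1 returns (0, ())
        H2 returns (0, ())
        H3 returns [(0, ())]
        H4 returns [[(0, ())]]
      branch[1] choose=3:
        H0 returns (45, ())
        H1 returns (45, ())
        H2 returns (45, ())
        H3 returns [(45, ())]
        H4 returns [[(45, ())]]
= [[(0, ())], [(15, ())], [(0, ())], [(45, ())], [(0, ())], [(45, ())]]

Answer: [[(0, ())], [(15, ())], [(0, ())], [(45, ())], [(0, ())], [(45, ())]]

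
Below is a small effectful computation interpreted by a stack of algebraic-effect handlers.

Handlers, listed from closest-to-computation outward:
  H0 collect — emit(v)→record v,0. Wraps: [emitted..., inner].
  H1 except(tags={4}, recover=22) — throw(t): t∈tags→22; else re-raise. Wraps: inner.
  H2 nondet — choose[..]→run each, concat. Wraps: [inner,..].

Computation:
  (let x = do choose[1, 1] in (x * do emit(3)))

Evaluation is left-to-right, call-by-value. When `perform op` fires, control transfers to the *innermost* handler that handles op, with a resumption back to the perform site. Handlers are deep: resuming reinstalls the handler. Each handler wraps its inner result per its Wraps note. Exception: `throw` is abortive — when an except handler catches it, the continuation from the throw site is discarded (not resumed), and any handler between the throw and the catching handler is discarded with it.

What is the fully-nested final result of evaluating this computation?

Answer: [[3, 0], [3, 0]]

Step-by-step:
choose[1, 1] @ H2
  branch[0] choose=1:
    emit(3) @ H0 ⇒ out+=3
    H0 returns [3, 0]
    H1 returns [3, 0]
    H2 returns [[3, 0]]
  branch[1] choose=1:
    emit(3) @ H0 ⇒ out+=3
    H0 returns [3, 0]
    H1 returns [3, 0]
    H2 returns [[3, 0]]
= [[3, 0], [3, 0]]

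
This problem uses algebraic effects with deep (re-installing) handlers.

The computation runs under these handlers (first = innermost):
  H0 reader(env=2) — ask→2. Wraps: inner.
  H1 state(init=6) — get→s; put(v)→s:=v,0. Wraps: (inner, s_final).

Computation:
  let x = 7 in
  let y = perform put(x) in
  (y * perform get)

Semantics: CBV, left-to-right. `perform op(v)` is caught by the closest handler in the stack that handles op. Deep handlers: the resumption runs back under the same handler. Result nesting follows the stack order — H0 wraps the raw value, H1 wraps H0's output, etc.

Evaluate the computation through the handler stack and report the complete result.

Answer: (0, 7)

Step-by-step:
put(7) @ H1 ⇒ s:=7
get @ H1 ⇒ 7
H0 returns 0
H1 returns (0, 7)
= (0, 7)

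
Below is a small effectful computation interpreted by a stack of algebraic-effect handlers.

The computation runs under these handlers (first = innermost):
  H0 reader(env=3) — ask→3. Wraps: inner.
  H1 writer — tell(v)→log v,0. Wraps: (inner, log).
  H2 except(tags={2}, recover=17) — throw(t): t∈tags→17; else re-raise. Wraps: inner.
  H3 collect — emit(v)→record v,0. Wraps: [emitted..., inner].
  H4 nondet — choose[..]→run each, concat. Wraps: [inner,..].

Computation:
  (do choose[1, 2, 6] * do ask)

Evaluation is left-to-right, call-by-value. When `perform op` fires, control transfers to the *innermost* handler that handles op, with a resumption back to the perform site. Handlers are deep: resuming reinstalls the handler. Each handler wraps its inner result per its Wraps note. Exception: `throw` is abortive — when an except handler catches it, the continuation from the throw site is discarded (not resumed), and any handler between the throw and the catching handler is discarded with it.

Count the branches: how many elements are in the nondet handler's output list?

Evaluation trace:
choose[1, 2, 6] @ H4
  branch[0] choose=1:
    ask @ H0 ⇒ 3
    H0 returns 3
    H1 returns (3, ())
    H2 returns (3, ())
    H3 returns [(3, ())]
    H4 returns [[(3, ())]]
  branch[1] choose=2:
    ask @ H0 ⇒ 3
    H0 returns 6
    H1 returns (6, ())
    H2 returns (6, ())
    H3 returns [(6, ())]
    H4 returns [[(6, ())]]
  branch[2] choose=6:
    ask @ H0 ⇒ 3
    H0 returns 18
    H1 returns (18, ())
    H2 returns (18, ())
    H3 returns [(18, ())]
    H4 returns [[(18, ())]]
= [[(3, ())], [(6, ())], [(18, ())]]

Answer: 3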